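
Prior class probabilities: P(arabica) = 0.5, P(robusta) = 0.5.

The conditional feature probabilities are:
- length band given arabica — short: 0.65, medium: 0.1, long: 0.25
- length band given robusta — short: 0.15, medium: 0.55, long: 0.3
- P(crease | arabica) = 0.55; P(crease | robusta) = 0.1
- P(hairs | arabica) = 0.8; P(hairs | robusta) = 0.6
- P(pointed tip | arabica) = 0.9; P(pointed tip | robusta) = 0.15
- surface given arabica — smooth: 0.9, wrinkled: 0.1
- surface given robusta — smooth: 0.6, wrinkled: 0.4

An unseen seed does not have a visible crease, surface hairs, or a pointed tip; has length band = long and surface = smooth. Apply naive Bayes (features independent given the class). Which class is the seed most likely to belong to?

arabica: 0.5 × 0.25 × (1−0.55) × (1−0.8) × (1−0.9) × 0.9 = 0.0010125
robusta: 0.5 × 0.3 × (1−0.1) × (1−0.6) × (1−0.15) × 0.6 = 0.02754
Highest score → robusta.

robusta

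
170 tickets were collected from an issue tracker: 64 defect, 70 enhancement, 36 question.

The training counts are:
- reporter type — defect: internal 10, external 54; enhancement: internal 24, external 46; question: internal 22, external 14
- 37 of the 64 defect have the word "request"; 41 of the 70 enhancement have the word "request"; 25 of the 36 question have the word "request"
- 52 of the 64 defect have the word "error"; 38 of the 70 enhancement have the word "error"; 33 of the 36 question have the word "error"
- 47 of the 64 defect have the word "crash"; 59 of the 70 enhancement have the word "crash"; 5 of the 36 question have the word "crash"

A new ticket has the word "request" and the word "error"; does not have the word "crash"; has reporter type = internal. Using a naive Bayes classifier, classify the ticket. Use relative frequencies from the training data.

question

defect: (64/170) × (10/64) × (37/64) × (52/64) × (17/64) = 0.0073394775390625
enhancement: (70/170) × (24/70) × (41/70) × (38/70) × (11/70) ≈ 0.00705388
question: (36/170) × (22/36) × (25/36) × (33/36) × (31/36) ≈ 0.0709385
Highest score → question.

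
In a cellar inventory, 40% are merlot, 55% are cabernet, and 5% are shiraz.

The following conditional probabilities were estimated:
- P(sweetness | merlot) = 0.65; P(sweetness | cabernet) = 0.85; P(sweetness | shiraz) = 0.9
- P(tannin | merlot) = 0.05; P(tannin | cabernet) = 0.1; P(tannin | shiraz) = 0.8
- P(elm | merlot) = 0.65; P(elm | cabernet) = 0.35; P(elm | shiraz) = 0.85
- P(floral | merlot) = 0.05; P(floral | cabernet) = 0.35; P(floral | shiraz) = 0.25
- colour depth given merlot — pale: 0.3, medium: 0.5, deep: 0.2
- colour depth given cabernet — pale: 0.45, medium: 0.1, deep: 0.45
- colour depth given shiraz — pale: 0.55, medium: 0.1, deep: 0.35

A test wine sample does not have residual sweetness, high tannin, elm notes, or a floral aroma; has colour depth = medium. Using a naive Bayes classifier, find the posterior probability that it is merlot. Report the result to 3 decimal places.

0.875

merlot: 0.4 × (1−0.65) × (1−0.05) × (1−0.65) × (1−0.05) × 0.5 = 0.02211125
cabernet: 0.55 × (1−0.85) × (1−0.1) × (1−0.35) × (1−0.35) × 0.1 = 0.0031370625
shiraz: 0.05 × (1−0.9) × (1−0.8) × (1−0.85) × (1−0.25) × 0.1 = 0.00001125
P(merlot | x) = 0.02211125 / 0.0252595625 ≈ 0.875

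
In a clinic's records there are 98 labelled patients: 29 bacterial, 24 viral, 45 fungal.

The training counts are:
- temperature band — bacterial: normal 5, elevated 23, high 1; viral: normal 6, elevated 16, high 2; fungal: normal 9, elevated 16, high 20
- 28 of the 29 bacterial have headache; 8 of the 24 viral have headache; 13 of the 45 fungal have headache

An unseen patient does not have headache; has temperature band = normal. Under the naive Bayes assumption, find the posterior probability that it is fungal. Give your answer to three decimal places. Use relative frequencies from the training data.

bacterial: (29/98) × (5/29) × (1/29) ≈ 0.00175932
viral: (24/98) × (6/24) × (16/24) ≈ 0.0408163
fungal: (45/98) × (9/45) × (32/45) ≈ 0.0653061
P(fungal | x) = 0.0653061 / 0.10788172 ≈ 0.605

0.605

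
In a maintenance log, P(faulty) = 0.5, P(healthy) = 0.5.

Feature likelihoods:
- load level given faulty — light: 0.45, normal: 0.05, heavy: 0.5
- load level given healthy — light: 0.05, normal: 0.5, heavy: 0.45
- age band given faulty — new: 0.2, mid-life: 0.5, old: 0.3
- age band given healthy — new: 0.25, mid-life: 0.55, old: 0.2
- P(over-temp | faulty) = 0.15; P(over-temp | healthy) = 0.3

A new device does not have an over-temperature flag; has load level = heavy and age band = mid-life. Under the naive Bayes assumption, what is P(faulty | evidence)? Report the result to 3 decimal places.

faulty: 0.5 × 0.5 × 0.5 × (1−0.15) = 0.10625
healthy: 0.5 × 0.45 × 0.55 × (1−0.3) = 0.086625
P(faulty | x) = 0.10625 / 0.192875 ≈ 0.551

0.551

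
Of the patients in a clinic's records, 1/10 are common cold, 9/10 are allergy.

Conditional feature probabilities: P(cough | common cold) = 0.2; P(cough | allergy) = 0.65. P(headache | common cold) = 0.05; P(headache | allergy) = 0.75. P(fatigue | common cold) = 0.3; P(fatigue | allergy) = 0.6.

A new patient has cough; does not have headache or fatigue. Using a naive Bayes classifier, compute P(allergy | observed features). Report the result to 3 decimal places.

common cold: 0.1 × 0.2 × (1−0.05) × (1−0.3) = 0.0133
allergy: 0.9 × 0.65 × (1−0.75) × (1−0.6) = 0.0585
P(allergy | x) = 0.0585 / 0.0718 ≈ 0.815

0.815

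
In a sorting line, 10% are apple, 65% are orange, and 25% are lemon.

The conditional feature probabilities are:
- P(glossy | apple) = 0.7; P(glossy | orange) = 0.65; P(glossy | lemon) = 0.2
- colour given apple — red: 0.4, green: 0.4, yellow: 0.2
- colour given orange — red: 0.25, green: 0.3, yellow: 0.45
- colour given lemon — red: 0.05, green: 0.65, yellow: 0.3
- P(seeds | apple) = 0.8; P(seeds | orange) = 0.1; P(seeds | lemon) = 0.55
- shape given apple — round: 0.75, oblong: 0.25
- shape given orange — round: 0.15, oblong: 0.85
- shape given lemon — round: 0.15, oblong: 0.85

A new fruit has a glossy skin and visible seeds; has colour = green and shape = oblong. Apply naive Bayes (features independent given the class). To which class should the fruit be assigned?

apple: 0.1 × 0.7 × 0.4 × 0.8 × 0.25 = 0.0056
orange: 0.65 × 0.65 × 0.3 × 0.1 × 0.85 = 0.01077375
lemon: 0.25 × 0.2 × 0.65 × 0.55 × 0.85 = 0.01519375
Highest score → lemon.

lemon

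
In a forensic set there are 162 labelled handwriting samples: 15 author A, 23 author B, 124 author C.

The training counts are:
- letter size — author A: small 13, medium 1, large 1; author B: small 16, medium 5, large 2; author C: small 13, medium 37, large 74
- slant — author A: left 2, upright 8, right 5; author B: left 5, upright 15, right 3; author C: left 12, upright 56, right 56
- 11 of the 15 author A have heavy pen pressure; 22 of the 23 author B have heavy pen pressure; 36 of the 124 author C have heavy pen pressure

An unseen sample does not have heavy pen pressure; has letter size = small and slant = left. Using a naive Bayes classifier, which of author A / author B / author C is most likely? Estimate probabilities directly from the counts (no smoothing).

author A: (15/162) × (13/15) × (2/15) × (4/15) ≈ 0.00285322
author B: (23/162) × (16/23) × (5/23) × (1/23) ≈ 0.000933511
author C: (124/162) × (13/124) × (12/124) × (88/124) ≈ 0.00551123
Highest score → author C.

author C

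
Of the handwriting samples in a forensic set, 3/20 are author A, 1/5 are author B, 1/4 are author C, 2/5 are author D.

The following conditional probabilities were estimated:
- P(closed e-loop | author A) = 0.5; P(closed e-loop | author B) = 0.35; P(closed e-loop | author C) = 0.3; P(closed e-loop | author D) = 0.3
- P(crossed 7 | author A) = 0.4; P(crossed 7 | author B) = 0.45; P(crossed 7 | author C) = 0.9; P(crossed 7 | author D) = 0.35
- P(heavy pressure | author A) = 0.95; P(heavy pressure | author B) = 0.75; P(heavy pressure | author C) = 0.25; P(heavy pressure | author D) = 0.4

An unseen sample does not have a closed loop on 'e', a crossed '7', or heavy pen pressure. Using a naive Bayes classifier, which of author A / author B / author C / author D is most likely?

author A: 0.15 × (1−0.5) × (1−0.4) × (1−0.95) = 0.00225
author B: 0.2 × (1−0.35) × (1−0.45) × (1−0.75) = 0.017875
author C: 0.25 × (1−0.3) × (1−0.9) × (1−0.25) = 0.013125
author D: 0.4 × (1−0.3) × (1−0.35) × (1−0.4) = 0.1092
Highest score → author D.

author D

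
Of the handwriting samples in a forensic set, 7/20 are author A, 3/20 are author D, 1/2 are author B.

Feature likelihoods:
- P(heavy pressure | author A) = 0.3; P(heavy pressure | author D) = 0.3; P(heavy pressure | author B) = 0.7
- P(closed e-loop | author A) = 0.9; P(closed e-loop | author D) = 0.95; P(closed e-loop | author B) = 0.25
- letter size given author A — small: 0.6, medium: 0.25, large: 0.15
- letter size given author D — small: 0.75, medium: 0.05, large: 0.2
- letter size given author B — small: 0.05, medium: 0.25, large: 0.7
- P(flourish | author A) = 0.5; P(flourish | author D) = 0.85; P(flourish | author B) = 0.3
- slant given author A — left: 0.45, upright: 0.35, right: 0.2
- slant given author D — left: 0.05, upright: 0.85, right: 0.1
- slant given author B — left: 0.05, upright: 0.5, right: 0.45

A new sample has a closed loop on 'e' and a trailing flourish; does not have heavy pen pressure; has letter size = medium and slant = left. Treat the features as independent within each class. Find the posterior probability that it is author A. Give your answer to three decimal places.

author A: 0.35 × (1−0.3) × 0.9 × 0.25 × 0.5 × 0.45 = 0.012403125
author D: 0.15 × (1−0.3) × 0.95 × 0.05 × 0.85 × 0.05 = 0.00021196875
author B: 0.5 × (1−0.7) × 0.25 × 0.25 × 0.3 × 0.05 = 0.000140625
P(author A | x) = 0.012403125 / 0.01275571875 ≈ 0.972

0.972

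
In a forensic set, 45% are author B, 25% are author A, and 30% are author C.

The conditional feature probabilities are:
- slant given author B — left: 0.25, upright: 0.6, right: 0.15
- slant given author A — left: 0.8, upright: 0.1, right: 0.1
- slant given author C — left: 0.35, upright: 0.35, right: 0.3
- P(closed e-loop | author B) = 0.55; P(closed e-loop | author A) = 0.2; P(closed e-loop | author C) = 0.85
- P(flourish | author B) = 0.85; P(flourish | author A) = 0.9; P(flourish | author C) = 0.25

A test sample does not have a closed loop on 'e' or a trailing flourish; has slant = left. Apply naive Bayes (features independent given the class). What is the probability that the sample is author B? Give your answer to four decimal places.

author B: 0.45 × 0.25 × (1−0.55) × (1−0.85) = 0.00759375
author A: 0.25 × 0.8 × (1−0.2) × (1−0.9) = 0.016
author C: 0.3 × 0.35 × (1−0.85) × (1−0.25) = 0.0118125
P(author B | x) = 0.00759375 / 0.03540625 ≈ 0.2145

0.2145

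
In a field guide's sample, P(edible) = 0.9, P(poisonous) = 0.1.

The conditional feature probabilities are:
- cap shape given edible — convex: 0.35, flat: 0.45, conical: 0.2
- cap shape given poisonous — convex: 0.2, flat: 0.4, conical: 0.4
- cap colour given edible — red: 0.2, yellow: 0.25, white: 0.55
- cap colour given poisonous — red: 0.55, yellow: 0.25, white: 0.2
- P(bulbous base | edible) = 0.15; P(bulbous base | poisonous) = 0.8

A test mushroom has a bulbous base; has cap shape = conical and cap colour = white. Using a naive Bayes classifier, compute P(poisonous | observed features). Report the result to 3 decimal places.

edible: 0.9 × 0.2 × 0.55 × 0.15 = 0.01485
poisonous: 0.1 × 0.4 × 0.2 × 0.8 = 0.0064
P(poisonous | x) = 0.0064 / 0.02125 ≈ 0.301

0.301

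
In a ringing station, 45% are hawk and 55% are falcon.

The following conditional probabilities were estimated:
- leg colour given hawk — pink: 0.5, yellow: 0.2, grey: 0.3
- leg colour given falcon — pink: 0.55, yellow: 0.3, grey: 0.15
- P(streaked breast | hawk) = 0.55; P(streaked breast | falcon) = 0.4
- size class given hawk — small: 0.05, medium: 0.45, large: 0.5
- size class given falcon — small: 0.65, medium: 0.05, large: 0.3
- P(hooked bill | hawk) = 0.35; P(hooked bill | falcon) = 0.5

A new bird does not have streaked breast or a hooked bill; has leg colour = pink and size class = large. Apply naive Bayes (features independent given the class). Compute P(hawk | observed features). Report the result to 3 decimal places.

hawk: 0.45 × 0.5 × (1−0.55) × 0.5 × (1−0.35) = 0.03290625
falcon: 0.55 × 0.55 × (1−0.4) × 0.3 × (1−0.5) = 0.027225
P(hawk | x) = 0.03290625 / 0.06013125 ≈ 0.547

0.547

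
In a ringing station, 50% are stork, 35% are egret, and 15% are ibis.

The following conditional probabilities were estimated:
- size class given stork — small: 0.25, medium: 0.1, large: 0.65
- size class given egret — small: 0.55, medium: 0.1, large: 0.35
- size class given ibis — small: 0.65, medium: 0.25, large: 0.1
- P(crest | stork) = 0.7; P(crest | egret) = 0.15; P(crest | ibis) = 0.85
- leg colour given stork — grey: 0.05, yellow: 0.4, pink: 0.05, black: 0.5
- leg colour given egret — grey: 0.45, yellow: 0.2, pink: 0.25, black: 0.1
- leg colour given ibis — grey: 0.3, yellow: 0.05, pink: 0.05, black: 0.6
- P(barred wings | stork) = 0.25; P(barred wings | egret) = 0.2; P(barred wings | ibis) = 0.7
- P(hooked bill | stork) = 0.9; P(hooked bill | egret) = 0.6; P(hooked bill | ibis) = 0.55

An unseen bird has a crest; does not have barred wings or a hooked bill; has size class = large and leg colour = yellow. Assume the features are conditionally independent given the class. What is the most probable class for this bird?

stork: 0.5 × 0.65 × 0.7 × 0.4 × (1−0.25) × (1−0.9) = 0.006825
egret: 0.35 × 0.35 × 0.15 × 0.2 × (1−0.2) × (1−0.6) = 0.001176
ibis: 0.15 × 0.1 × 0.85 × 0.05 × (1−0.7) × (1−0.55) = 0.0000860625
Highest score → stork.

stork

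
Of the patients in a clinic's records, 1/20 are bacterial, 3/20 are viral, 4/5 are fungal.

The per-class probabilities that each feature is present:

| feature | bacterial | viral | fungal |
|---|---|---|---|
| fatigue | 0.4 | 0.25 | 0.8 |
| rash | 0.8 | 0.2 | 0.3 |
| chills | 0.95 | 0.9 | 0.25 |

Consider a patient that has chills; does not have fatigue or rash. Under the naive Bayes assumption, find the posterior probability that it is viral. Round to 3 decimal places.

bacterial: 0.05 × (1−0.4) × (1−0.8) × 0.95 = 0.0057
viral: 0.15 × (1−0.25) × (1−0.2) × 0.9 = 0.081
fungal: 0.8 × (1−0.8) × (1−0.3) × 0.25 = 0.028
P(viral | x) = 0.081 / 0.1147 ≈ 0.706

0.706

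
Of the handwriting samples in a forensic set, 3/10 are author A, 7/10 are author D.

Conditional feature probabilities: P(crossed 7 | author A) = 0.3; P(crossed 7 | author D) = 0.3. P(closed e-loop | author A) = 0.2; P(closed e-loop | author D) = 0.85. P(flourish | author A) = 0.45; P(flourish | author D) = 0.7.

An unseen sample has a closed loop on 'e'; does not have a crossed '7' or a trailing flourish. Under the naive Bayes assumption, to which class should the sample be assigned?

author A: 0.3 × (1−0.3) × 0.2 × (1−0.45) = 0.0231
author D: 0.7 × (1−0.3) × 0.85 × (1−0.7) = 0.12495
Highest score → author D.

author D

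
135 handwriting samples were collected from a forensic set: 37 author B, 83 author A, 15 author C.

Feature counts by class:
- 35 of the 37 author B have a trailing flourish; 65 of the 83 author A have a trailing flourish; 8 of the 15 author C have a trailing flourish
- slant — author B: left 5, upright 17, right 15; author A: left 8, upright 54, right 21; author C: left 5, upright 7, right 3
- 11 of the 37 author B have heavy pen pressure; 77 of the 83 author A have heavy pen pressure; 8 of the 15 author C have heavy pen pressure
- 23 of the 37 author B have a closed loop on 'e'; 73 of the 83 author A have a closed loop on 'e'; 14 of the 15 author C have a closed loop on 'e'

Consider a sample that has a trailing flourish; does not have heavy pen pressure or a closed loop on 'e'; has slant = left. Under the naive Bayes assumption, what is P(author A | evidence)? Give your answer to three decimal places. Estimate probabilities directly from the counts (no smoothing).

0.039

author B: (37/135) × (35/37) × (5/37) × (26/37) × (14/37) ≈ 0.00931538
author A: (83/135) × (65/83) × (8/83) × (6/83) × (10/83) ≈ 0.000404191
author C: (15/135) × (8/15) × (5/15) × (7/15) × (1/15) ≈ 0.00061454
P(author A | x) = 0.000404191 / 0.010334111 ≈ 0.039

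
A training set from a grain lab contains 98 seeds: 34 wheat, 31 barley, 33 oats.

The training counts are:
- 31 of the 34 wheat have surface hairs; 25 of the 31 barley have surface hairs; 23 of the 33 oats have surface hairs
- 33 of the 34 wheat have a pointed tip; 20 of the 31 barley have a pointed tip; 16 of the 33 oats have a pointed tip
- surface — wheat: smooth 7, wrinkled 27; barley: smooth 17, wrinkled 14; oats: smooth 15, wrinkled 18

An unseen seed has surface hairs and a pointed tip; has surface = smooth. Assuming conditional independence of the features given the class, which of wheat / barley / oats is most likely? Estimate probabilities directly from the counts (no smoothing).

wheat: (34/98) × (31/34) × (33/34) × (7/34) ≈ 0.0632106
barley: (31/98) × (25/31) × (20/31) × (17/31) ≈ 0.0902546
oats: (33/98) × (23/33) × (16/33) × (15/33) ≈ 0.0517232
Highest score → barley.

barley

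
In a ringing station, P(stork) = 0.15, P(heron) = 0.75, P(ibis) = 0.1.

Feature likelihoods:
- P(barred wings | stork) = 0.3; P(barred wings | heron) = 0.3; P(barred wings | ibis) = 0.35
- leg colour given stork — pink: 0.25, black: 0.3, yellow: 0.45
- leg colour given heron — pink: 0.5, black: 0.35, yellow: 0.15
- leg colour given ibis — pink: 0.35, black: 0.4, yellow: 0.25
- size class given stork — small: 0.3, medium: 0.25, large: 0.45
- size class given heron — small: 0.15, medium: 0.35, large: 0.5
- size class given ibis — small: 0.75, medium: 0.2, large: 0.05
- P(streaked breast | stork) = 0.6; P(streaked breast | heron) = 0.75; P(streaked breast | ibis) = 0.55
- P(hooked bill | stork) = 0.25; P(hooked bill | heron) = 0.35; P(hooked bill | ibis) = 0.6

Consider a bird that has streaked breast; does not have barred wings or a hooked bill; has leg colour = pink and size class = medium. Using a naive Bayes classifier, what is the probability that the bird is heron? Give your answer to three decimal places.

stork: 0.15 × (1−0.3) × 0.25 × 0.25 × 0.6 × (1−0.25) = 0.002953125
heron: 0.75 × (1−0.3) × 0.5 × 0.35 × 0.75 × (1−0.35) = 0.0447890625
ibis: 0.1 × (1−0.35) × 0.35 × 0.2 × 0.55 × (1−0.6) = 0.001001
P(heron | x) = 0.0447890625 / 0.0487431875 ≈ 0.919

0.919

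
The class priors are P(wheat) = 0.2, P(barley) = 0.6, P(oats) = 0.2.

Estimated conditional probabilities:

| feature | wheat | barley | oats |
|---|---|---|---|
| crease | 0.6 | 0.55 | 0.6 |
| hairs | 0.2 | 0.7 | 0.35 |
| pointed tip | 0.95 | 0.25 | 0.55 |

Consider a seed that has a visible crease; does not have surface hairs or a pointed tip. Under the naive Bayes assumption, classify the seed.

barley

wheat: 0.2 × 0.6 × (1−0.2) × (1−0.95) = 0.0048
barley: 0.6 × 0.55 × (1−0.7) × (1−0.25) = 0.07425
oats: 0.2 × 0.6 × (1−0.35) × (1−0.55) = 0.0351
Highest score → barley.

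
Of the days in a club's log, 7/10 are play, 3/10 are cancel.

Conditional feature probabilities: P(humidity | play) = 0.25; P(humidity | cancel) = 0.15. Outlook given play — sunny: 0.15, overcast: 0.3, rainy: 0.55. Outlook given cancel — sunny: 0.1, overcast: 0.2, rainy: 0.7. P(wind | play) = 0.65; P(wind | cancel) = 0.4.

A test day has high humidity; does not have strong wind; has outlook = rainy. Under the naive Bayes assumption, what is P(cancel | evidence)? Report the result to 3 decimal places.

0.359

play: 0.7 × 0.25 × 0.55 × (1−0.65) = 0.0336875
cancel: 0.3 × 0.15 × 0.7 × (1−0.4) = 0.0189
P(cancel | x) = 0.0189 / 0.0525875 ≈ 0.359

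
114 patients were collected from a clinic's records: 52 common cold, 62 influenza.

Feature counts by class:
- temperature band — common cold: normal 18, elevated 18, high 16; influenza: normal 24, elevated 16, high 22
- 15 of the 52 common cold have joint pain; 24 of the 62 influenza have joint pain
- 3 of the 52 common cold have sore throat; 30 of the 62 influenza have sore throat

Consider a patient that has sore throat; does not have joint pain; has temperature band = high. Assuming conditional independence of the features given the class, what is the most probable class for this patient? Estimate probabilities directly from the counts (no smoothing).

common cold: (52/114) × (16/52) × (37/52) × (3/52) ≈ 0.00576145
influenza: (62/114) × (22/62) × (38/62) × (30/62) ≈ 0.057232
Highest score → influenza.

influenza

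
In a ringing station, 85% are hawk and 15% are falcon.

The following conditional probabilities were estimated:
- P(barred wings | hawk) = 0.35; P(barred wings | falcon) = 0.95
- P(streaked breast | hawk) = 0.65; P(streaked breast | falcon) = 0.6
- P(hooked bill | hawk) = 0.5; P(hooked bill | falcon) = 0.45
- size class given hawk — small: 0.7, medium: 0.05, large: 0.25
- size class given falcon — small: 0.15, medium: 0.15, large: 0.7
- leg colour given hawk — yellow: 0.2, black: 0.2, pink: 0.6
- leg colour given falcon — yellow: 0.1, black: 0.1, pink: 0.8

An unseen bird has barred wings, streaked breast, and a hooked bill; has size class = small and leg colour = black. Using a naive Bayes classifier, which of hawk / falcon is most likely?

hawk

hawk: 0.85 × 0.35 × 0.65 × 0.5 × 0.7 × 0.2 = 0.01353625
falcon: 0.15 × 0.95 × 0.6 × 0.45 × 0.15 × 0.1 = 0.000577125
Highest score → hawk.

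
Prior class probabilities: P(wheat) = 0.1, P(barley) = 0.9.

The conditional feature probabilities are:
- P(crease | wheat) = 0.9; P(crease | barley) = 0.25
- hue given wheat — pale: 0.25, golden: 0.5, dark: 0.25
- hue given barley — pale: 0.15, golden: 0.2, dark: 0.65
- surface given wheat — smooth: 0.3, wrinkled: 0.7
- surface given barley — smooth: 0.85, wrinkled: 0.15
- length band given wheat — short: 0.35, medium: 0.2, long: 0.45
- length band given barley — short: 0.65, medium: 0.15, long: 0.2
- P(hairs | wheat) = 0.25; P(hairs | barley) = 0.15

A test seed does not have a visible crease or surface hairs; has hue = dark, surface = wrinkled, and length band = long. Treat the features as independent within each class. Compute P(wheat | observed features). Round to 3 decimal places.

0.050

wheat: 0.1 × (1−0.9) × 0.25 × 0.7 × 0.45 × (1−0.25) = 0.000590625
barley: 0.9 × (1−0.25) × 0.65 × 0.15 × 0.2 × (1−0.15) = 0.011188125
P(wheat | x) = 0.000590625 / 0.01177875 ≈ 0.050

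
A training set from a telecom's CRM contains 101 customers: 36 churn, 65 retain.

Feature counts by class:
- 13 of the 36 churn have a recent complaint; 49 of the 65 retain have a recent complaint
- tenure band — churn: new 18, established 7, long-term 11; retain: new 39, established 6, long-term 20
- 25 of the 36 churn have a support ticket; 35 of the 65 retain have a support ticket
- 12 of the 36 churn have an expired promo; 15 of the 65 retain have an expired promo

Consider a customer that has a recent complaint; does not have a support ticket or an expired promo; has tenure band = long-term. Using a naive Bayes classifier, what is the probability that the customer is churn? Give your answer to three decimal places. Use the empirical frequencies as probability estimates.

0.131

churn: (36/101) × (13/36) × (11/36) × (11/36) × (24/36) ≈ 0.00801145
retain: (65/101) × (49/65) × (20/65) × (30/65) × (50/65) ≈ 0.0529976
P(churn | x) = 0.00801145 / 0.06100905 ≈ 0.131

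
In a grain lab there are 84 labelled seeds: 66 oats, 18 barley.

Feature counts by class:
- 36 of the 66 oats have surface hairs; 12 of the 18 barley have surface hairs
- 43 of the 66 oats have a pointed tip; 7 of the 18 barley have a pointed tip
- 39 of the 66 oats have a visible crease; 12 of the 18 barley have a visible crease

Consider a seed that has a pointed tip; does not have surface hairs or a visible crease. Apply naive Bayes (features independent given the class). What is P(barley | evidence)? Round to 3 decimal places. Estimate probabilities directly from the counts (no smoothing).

0.089

oats: (66/84) × (30/66) × (43/66) × (27/66) ≈ 0.0951889
barley: (18/84) × (6/18) × (7/18) × (6/18) ≈ 0.00925926
P(barley | x) = 0.00925926 / 0.10444816 ≈ 0.089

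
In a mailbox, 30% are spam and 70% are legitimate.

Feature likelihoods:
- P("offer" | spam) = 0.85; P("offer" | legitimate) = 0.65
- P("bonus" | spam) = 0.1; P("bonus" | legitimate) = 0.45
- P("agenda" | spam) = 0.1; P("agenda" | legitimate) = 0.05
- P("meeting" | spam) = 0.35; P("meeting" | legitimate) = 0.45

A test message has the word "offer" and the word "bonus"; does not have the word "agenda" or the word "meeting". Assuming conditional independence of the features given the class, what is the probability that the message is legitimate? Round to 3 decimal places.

spam: 0.3 × 0.85 × 0.1 × (1−0.1) × (1−0.35) = 0.0149175
legitimate: 0.7 × 0.65 × 0.45 × (1−0.05) × (1−0.45) = 0.106981875
P(legitimate | x) = 0.106981875 / 0.121899375 ≈ 0.878

0.878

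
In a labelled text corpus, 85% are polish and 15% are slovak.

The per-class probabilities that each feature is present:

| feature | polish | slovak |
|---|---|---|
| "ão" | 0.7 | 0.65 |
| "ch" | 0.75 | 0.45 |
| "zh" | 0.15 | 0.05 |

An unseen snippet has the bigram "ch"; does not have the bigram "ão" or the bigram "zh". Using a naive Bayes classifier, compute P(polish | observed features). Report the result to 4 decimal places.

0.8787

polish: 0.85 × (1−0.7) × 0.75 × (1−0.15) = 0.1625625
slovak: 0.15 × (1−0.65) × 0.45 × (1−0.05) = 0.02244375
P(polish | x) = 0.1625625 / 0.18500625 ≈ 0.8787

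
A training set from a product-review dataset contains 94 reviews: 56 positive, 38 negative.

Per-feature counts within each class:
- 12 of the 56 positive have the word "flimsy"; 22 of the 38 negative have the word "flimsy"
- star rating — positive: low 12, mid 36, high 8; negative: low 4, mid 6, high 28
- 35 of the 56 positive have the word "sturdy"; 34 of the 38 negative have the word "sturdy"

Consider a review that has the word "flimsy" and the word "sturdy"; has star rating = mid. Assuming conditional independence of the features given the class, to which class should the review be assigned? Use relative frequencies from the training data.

positive: (56/94) × (12/56) × (36/56) × (35/56) ≈ 0.0512918
negative: (38/94) × (22/38) × (6/38) × (34/38) ≈ 0.0330642
Highest score → positive.

positive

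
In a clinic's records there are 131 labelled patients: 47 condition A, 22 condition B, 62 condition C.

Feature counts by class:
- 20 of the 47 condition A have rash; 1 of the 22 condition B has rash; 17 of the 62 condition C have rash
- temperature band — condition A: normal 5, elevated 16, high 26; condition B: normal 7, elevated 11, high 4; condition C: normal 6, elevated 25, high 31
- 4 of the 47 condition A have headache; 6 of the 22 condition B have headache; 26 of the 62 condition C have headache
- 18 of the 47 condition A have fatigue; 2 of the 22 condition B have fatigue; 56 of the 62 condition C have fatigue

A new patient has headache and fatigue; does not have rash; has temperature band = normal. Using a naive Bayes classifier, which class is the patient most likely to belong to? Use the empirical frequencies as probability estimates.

condition A: (47/131) × (27/47) × (5/47) × (4/47) × (18/47) ≈ 0.000714663
condition B: (22/131) × (21/22) × (7/22) × (6/22) × (2/22) ≈ 0.00126462
condition C: (62/131) × (45/62) × (6/62) × (26/62) × (56/62) ≈ 0.0125915
Highest score → condition C.

condition C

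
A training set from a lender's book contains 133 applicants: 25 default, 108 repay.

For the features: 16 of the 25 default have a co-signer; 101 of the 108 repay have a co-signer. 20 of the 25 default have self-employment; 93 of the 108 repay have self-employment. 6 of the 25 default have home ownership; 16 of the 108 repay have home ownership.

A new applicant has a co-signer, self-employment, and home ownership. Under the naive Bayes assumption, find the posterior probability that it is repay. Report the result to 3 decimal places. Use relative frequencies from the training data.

default: (25/133) × (16/25) × (20/25) × (6/25) ≈ 0.0230977
repay: (108/133) × (101/108) × (93/108) × (16/108) ≈ 0.096878
P(repay | x) = 0.096878 / 0.1199757 ≈ 0.807

0.807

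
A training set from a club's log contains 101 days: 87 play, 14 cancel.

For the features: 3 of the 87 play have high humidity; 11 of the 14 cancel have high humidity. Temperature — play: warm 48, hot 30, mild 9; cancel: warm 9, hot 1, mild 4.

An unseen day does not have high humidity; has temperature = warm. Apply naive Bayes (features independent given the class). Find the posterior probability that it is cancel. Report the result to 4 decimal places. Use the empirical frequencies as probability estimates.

0.0400

play: (87/101) × (84/87) × (48/87) ≈ 0.45886
cancel: (14/101) × (3/14) × (9/14) ≈ 0.0190948
P(cancel | x) = 0.0190948 / 0.4779548 ≈ 0.0400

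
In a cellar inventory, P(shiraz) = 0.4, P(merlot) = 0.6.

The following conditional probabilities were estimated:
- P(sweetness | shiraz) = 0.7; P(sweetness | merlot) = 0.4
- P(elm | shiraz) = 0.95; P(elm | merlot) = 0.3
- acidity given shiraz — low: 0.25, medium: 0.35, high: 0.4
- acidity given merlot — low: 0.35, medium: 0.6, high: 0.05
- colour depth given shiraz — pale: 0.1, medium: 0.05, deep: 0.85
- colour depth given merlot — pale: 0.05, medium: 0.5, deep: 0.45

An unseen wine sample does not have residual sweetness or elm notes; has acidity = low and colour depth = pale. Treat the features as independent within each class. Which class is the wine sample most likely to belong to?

shiraz: 0.4 × (1−0.7) × (1−0.95) × 0.25 × 0.1 = 0.00015
merlot: 0.6 × (1−0.4) × (1−0.3) × 0.35 × 0.05 = 0.00441
Highest score → merlot.

merlot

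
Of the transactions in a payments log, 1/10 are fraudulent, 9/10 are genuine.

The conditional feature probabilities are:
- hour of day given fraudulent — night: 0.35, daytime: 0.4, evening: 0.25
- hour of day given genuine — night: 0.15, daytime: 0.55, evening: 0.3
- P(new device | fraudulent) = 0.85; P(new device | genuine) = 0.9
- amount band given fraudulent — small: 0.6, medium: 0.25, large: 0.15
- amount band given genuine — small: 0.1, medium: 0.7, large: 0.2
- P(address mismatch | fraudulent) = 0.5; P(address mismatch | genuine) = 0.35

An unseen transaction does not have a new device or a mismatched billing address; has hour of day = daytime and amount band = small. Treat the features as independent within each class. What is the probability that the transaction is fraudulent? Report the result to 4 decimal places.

fraudulent: 0.1 × 0.4 × (1−0.85) × 0.6 × (1−0.5) = 0.0018
genuine: 0.9 × 0.55 × (1−0.9) × 0.1 × (1−0.35) = 0.0032175
P(fraudulent | x) = 0.0018 / 0.0050175 ≈ 0.3587

0.3587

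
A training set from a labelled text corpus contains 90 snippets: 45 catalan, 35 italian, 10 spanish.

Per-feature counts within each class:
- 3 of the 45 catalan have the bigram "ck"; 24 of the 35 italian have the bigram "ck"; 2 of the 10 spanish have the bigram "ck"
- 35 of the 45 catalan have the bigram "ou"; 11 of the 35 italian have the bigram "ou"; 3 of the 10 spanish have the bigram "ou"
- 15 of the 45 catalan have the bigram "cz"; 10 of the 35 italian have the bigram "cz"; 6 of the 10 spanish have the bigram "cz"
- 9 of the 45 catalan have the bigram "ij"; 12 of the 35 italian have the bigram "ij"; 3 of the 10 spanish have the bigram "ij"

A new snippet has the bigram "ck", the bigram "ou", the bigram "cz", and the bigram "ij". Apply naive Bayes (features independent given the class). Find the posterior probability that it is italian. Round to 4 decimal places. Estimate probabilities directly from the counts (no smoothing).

0.7371

catalan: (45/90) × (3/45) × (35/45) × (15/45) × (9/45) ≈ 0.0017284
italian: (35/90) × (24/35) × (11/35) × (10/35) × (12/35) ≈ 0.00820991
spanish: (10/90) × (2/10) × (3/10) × (6/10) × (3/10) = 0.0012
P(italian | x) = 0.00820991 / 0.01113831 ≈ 0.7371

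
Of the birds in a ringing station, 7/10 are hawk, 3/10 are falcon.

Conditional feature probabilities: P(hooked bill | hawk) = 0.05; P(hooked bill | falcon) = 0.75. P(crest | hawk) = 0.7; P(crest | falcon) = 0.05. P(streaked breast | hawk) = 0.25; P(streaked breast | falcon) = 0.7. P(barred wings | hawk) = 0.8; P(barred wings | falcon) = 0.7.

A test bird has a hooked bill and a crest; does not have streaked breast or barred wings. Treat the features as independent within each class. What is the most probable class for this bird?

hawk: 0.7 × 0.05 × 0.7 × (1−0.25) × (1−0.8) = 0.003675
falcon: 0.3 × 0.75 × 0.05 × (1−0.7) × (1−0.7) = 0.0010125
Highest score → hawk.

hawk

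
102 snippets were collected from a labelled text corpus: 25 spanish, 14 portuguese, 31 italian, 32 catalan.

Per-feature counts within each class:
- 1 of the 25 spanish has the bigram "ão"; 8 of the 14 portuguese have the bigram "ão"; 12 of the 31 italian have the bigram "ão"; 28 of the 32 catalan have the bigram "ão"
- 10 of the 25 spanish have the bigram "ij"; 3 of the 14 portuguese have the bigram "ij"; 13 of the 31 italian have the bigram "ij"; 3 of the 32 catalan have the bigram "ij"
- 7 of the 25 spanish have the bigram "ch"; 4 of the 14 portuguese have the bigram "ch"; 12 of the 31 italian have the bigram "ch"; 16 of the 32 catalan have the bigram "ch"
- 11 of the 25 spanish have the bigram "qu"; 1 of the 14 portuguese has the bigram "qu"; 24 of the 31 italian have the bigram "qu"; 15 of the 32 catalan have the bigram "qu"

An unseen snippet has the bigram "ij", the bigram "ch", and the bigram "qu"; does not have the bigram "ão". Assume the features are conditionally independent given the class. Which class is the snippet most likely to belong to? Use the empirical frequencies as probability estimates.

italian

spanish: (25/102) × (24/25) × (10/25) × (7/25) × (11/25) ≈ 0.0115953
portuguese: (14/102) × (6/14) × (3/14) × (4/14) × (1/14) ≈ 0.000257246
italian: (31/102) × (19/31) × (13/31) × (12/31) × (24/31) ≈ 0.0234101
catalan: (32/102) × (4/32) × (3/32) × (16/32) × (15/32) ≈ 0.000861673
Highest score → italian.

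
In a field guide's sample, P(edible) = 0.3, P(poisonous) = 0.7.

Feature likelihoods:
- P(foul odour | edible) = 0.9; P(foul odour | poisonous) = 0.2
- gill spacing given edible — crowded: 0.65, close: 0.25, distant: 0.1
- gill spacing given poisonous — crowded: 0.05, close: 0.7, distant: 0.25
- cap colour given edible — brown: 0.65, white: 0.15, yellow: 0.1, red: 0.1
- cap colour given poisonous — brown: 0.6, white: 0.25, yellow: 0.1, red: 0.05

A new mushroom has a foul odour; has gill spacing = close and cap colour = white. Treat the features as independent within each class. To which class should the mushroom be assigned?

edible: 0.3 × 0.9 × 0.25 × 0.15 = 0.010125
poisonous: 0.7 × 0.2 × 0.7 × 0.25 = 0.0245
Highest score → poisonous.

poisonous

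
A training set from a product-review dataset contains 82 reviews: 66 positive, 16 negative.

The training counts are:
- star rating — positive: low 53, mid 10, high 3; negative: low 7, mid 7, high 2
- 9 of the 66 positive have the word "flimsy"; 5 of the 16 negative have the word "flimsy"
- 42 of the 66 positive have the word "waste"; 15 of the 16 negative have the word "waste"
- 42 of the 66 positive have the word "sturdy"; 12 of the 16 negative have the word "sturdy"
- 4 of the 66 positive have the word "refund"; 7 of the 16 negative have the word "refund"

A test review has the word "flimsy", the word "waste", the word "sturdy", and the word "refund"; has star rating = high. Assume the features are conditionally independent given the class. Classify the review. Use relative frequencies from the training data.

positive: (66/82) × (3/66) × (9/66) × (42/66) × (42/66) × (4/66) ≈ 0.000122443
negative: (16/82) × (2/16) × (5/16) × (15/16) × (12/16) × (7/16) ≈ 0.00234464
Highest score → negative.

negative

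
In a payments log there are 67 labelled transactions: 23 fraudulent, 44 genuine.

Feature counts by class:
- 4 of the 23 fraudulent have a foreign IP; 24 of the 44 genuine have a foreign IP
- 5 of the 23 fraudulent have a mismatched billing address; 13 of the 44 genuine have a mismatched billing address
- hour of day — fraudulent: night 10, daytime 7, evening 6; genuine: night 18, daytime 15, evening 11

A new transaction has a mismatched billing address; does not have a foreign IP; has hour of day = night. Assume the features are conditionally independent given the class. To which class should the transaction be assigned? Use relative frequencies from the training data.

genuine

fraudulent: (23/67) × (19/23) × (5/23) × (10/23) ≈ 0.0268036
genuine: (44/67) × (20/44) × (13/44) × (18/44) ≈ 0.0360799
Highest score → genuine.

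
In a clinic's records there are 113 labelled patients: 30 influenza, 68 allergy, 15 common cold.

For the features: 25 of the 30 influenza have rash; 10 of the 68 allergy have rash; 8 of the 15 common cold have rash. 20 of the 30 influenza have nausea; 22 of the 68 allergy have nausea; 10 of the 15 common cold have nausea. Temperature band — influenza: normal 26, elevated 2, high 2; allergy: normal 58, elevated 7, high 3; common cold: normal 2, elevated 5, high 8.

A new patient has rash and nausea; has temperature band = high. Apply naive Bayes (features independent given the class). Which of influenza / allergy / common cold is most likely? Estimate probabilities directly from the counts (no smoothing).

influenza: (30/113) × (25/30) × (20/30) × (2/30) ≈ 0.00983284
allergy: (68/113) × (10/68) × (22/68) × (3/68) ≈ 0.00126313
common cold: (15/113) × (8/15) × (10/15) × (8/15) ≈ 0.0251721
Highest score → common cold.

common cold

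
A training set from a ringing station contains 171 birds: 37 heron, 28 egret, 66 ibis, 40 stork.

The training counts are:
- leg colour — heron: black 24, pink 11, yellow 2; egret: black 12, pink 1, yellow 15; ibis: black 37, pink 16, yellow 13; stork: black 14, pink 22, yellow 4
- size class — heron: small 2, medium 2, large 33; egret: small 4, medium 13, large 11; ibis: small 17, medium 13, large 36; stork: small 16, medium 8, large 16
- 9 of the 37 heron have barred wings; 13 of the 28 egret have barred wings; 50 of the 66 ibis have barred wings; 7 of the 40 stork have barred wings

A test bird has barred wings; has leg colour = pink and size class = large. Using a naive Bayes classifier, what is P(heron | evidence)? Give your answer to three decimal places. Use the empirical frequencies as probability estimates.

0.223

heron: (37/171) × (11/37) × (33/37) × (9/37) ≈ 0.0139556
egret: (28/171) × (1/28) × (11/28) × (13/28) ≈ 0.00106665
ibis: (66/171) × (16/66) × (36/66) × (50/66) ≈ 0.0386642
stork: (40/171) × (22/40) × (16/40) × (7/40) ≈ 0.00900585
P(heron | x) = 0.0139556 / 0.0626923 ≈ 0.223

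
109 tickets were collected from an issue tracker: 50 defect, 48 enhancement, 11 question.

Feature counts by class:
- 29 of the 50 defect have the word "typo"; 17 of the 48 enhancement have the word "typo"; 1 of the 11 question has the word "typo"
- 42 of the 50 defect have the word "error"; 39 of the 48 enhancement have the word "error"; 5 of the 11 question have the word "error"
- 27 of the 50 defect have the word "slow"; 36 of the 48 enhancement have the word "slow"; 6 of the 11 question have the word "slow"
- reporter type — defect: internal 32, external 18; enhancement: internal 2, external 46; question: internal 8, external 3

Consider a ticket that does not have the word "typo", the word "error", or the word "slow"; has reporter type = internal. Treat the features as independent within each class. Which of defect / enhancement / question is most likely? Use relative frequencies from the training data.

defect: (50/109) × (21/50) × (8/50) × (23/50) × (32/50) ≈ 0.00907508
enhancement: (48/109) × (31/48) × (9/48) × (12/48) × (2/48) ≈ 0.000555476
question: (11/109) × (10/11) × (6/11) × (5/11) × (8/11) ≈ 0.0165427
Highest score → question.

question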